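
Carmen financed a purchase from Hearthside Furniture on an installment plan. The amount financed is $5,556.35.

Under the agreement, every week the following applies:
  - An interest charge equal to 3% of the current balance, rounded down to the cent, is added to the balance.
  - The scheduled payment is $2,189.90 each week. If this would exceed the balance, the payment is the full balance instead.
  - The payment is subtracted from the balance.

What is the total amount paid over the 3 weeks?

$5,872.50

Week 1: $5,556.35 +$166.69 interest = $5,723.04; pay $2,189.90 → $3,533.14
Week 2: $3,533.14 +$105.99 interest = $3,639.13; pay $2,189.90 → $1,449.23
Week 3: $1,449.23 +$43.47 interest = $1,492.70; pay $1,492.70 → $0.00
Total paid: $5,872.50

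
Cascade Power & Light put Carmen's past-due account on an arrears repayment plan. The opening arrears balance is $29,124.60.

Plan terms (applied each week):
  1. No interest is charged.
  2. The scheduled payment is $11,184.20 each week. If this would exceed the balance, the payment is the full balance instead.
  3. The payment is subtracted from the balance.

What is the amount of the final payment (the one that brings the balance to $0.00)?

# | Opening | Payment | End bal
1 | $29,124.60 | $11,184.20 | $17,940.40
2 | $17,940.40 | $11,184.20 | $6,756.20
3 | $6,756.20 | $6,756.20 | $0.00

$6,756.20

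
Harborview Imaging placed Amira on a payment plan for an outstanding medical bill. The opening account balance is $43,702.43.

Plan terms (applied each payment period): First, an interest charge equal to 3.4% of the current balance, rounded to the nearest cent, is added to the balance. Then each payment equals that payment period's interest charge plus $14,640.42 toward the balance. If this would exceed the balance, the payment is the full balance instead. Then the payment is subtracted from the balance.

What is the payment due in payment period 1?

$16,126.30

# | Opening | Interest | Payment | End bal
1 | $43,702.43 | $1,485.88 | $16,126.30 | $29,062.01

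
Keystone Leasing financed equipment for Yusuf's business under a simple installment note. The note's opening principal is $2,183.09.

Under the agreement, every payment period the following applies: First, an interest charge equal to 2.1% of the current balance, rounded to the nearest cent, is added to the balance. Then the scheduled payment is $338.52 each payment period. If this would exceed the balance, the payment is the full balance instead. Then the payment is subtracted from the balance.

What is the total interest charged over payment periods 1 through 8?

Payment period 1: $2,183.09 +$45.84 interest = $2,228.93; pay $338.52 → $1,890.41
Payment period 2: $1,890.41 +$39.70 interest = $1,930.11; pay $338.52 → $1,591.59
Payment period 3: $1,591.59 +$33.42 interest = $1,625.01; pay $338.52 → $1,286.49
Payment period 4: $1,286.49 +$27.02 interest = $1,313.51; pay $338.52 → $974.99
Payment period 5: $974.99 +$20.47 interest = $995.46; pay $338.52 → $656.94
Payment period 6: $656.94 +$13.80 interest = $670.74; pay $338.52 → $332.22
Payment period 7: $332.22 +$6.98 interest = $339.20; pay $338.52 → $0.68
Payment period 8: $0.68 +$0.01 interest = $0.69; pay $0.69 → $0.00
Total interest: $45.84 + $39.70 + $33.42 + $27.02 + $20.47 + $13.80 + $6.98 + $0.01 = $187.24

$187.24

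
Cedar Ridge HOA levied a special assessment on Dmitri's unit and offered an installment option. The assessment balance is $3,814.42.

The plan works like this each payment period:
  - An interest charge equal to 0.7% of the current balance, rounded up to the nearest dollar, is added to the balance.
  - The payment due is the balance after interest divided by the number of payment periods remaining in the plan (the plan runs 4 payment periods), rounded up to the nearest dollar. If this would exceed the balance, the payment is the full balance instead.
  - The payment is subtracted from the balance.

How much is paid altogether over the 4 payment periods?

$3,883.42

Payment period 1: opening $3,814.42; interest $27.00 → $3,841.42; payment $961.00; balance $2,880.42
Payment period 2: opening $2,880.42; interest $21.00 → $2,901.42; payment $968.00; balance $1,933.42
Payment period 3: opening $1,933.42; interest $14.00 → $1,947.42; payment $974.00; balance $973.42
Payment period 4: opening $973.42; interest $7.00 → $980.42; payment $980.42; balance $0.00
Total paid: $3,883.42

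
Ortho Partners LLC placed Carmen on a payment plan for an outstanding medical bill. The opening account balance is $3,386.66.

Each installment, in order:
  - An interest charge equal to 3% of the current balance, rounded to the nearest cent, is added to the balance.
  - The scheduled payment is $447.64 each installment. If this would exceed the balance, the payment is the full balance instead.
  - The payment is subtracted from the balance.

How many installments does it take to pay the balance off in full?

9

Installment 1: $3,386.66 +$101.60 interest = $3,488.26; pay $447.64 → $3,040.62
Installment 2: $3,040.62 +$91.22 interest = $3,131.84; pay $447.64 → $2,684.20
Installment 3: $2,684.20 +$80.53 interest = $2,764.73; pay $447.64 → $2,317.09
Installment 4: $2,317.09 +$69.51 interest = $2,386.60; pay $447.64 → $1,938.96
Installment 5: $1,938.96 +$58.17 interest = $1,997.13; pay $447.64 → $1,549.49
Installment 6: $1,549.49 +$46.48 interest = $1,595.97; pay $447.64 → $1,148.33
Installment 7: $1,148.33 +$34.45 interest = $1,182.78; pay $447.64 → $735.14
Installment 8: $735.14 +$22.05 interest = $757.19; pay $447.64 → $309.55
Installment 9: $309.55 +$9.29 interest = $318.84; pay $318.84 → $0.00
Balance reaches $0.00 in installment 9.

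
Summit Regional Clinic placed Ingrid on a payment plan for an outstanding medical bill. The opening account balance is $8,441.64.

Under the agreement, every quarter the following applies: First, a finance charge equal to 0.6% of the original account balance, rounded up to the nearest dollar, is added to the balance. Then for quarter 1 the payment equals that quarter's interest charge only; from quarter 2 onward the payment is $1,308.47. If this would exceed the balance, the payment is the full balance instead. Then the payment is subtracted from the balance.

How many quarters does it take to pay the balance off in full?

8

# | Opening | Interest | Payment | End bal
1 | $8,441.64 | $51.00 | $51.00 | $8,441.64
2 | $8,441.64 | $51.00 | $1,308.47 | $7,184.17
3 | $7,184.17 | $51.00 | $1,308.47 | $5,926.70
4 | $5,926.70 | $51.00 | $1,308.47 | $4,669.23
5 | $4,669.23 | $51.00 | $1,308.47 | $3,411.76
6 | $3,411.76 | $51.00 | $1,308.47 | $2,154.29
7 | $2,154.29 | $51.00 | $1,308.47 | $896.82
8 | $896.82 | $51.00 | $947.82 | $0.00
Balance reaches $0.00 in quarter 8.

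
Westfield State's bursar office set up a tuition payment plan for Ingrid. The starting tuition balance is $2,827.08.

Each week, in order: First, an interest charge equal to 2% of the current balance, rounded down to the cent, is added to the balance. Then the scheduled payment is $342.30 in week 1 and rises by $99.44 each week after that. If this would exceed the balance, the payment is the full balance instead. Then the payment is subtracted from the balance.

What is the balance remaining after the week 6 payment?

$0.00

Week 1: $2,827.08 +$56.54 interest = $2,883.62; pay $342.30 → $2,541.32
Week 2: $2,541.32 +$50.82 interest = $2,592.14; pay $441.74 → $2,150.40
Week 3: $2,150.40 +$43.00 interest = $2,193.40; pay $541.18 → $1,652.22
Week 4: $1,652.22 +$33.04 interest = $1,685.26; pay $640.62 → $1,044.64
Week 5: $1,044.64 +$20.89 interest = $1,065.53; pay $740.06 → $325.47
Week 6: $325.47 +$6.50 interest = $331.97; pay $331.97 → $0.00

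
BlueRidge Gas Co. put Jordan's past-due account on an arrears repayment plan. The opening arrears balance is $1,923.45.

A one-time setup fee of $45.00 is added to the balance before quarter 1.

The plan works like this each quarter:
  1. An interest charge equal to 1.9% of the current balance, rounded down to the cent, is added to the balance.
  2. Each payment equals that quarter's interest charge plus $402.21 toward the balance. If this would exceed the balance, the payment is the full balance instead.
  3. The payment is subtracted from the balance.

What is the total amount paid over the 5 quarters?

$2,079.01

# | Opening | Interest | Payment | End bal
1 | $1,968.45 | $37.40 | $439.61 | $1,566.24
2 | $1,566.24 | $29.75 | $431.96 | $1,164.03
3 | $1,164.03 | $22.11 | $424.32 | $761.82
4 | $761.82 | $14.47 | $416.68 | $359.61
5 | $359.61 | $6.83 | $366.44 | $0.00
Total paid: $2,079.01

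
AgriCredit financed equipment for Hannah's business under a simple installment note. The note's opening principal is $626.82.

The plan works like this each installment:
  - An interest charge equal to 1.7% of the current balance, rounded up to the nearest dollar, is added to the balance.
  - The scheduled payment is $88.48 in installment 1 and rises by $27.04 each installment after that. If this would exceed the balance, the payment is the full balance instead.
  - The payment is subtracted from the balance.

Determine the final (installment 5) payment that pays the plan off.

$148.66

# | Opening | Interest | Payment | End bal
1 | $626.82 | $11.00 | $88.48 | $549.34
2 | $549.34 | $10.00 | $115.52 | $443.82
3 | $443.82 | $8.00 | $142.56 | $309.26
4 | $309.26 | $6.00 | $169.60 | $145.66
5 | $145.66 | $3.00 | $148.66 | $0.00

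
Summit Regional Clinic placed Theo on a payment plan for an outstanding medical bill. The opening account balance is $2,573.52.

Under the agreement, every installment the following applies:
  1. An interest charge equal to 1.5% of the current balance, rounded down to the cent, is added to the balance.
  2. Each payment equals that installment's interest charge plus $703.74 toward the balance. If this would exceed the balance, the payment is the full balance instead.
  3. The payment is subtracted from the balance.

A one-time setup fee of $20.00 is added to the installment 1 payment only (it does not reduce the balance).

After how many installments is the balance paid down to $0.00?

4

# | Opening | Interest | Payment | Fee | End bal
1 | $2,573.52 | $38.60 | $742.34 | $20.00 | $1,869.78
2 | $1,869.78 | $28.04 | $731.78 | — | $1,166.04
3 | $1,166.04 | $17.49 | $721.23 | — | $462.30
4 | $462.30 | $6.93 | $469.23 | — | $0.00
Balance reaches $0.00 in installment 4.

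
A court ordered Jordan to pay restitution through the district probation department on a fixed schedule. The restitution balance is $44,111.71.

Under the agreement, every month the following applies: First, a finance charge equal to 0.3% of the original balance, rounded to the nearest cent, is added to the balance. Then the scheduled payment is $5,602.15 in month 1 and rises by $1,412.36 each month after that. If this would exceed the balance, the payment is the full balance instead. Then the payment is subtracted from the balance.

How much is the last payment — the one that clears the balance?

# | Opening | Interest | Payment | End bal
1 | $44,111.71 | $132.34 | $5,602.15 | $38,641.90
2 | $38,641.90 | $132.34 | $7,014.51 | $31,759.73
3 | $31,759.73 | $132.34 | $8,426.87 | $23,465.20
4 | $23,465.20 | $132.34 | $9,839.23 | $13,758.31
5 | $13,758.31 | $132.34 | $11,251.59 | $2,639.06
6 | $2,639.06 | $132.34 | $2,771.40 | $0.00

$2,771.40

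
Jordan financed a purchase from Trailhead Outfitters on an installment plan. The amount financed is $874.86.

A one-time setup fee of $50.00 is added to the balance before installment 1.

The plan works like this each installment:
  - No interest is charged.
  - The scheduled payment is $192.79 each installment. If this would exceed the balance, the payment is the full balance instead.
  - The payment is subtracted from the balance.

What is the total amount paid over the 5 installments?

$924.86

Installment 1: $924.86 − $192.79 → $732.07
Installment 2: $732.07 − $192.79 → $539.28
Installment 3: $539.28 − $192.79 → $346.49
Installment 4: $346.49 − $192.79 → $153.70
Installment 5: $153.70 − $153.70 → $0.00
Total paid: $924.86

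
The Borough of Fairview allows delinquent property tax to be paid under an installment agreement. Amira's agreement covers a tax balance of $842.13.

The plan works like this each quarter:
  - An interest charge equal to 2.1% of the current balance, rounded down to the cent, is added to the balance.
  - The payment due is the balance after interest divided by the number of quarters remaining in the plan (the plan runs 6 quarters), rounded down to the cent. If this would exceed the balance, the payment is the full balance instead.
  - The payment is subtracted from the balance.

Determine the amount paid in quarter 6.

$158.99

Quarter 1: $842.13 +$17.68 interest = $859.81; pay $143.30 → $716.51
Quarter 2: $716.51 +$15.04 interest = $731.55; pay $146.31 → $585.24
Quarter 3: $585.24 +$12.29 interest = $597.53; pay $149.38 → $448.15
Quarter 4: $448.15 +$9.41 interest = $457.56; pay $152.52 → $305.04
Quarter 5: $305.04 +$6.40 interest = $311.44; pay $155.72 → $155.72
Quarter 6: $155.72 +$3.27 interest = $158.99; pay $158.99 → $0.00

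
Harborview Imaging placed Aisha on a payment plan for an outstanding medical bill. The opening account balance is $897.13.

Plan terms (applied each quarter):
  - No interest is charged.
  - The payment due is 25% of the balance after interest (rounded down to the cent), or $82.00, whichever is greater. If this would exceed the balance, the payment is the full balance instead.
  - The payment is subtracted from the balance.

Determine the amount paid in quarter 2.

# | Opening | Payment | End bal
1 | $897.13 | $224.28 | $672.85
2 | $672.85 | $168.21 | $504.64

$168.21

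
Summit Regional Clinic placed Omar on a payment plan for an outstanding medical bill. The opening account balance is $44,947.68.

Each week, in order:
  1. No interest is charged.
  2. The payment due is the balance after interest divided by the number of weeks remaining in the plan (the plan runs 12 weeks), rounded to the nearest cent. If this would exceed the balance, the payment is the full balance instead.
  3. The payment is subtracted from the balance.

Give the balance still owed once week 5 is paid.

$26,219.48

Week 1: $44,947.68 − $3,745.64 → $41,202.04
Week 2: $41,202.04 − $3,745.64 → $37,456.40
Week 3: $37,456.40 − $3,745.64 → $33,710.76
Week 4: $33,710.76 − $3,745.64 → $29,965.12
Week 5: $29,965.12 − $3,745.64 → $26,219.48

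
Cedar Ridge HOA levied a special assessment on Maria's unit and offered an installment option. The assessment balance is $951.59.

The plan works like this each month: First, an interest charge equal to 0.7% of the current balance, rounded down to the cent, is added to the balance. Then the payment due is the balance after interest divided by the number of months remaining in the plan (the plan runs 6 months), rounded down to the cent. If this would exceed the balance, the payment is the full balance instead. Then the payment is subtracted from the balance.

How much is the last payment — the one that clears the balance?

# | Opening | Interest | Payment | End bal
1 | $951.59 | $6.66 | $159.70 | $798.55
2 | $798.55 | $5.58 | $160.82 | $643.31
3 | $643.31 | $4.50 | $161.95 | $485.86
4 | $485.86 | $3.40 | $163.08 | $326.18
5 | $326.18 | $2.28 | $164.23 | $164.23
6 | $164.23 | $1.14 | $165.37 | $0.00

$165.37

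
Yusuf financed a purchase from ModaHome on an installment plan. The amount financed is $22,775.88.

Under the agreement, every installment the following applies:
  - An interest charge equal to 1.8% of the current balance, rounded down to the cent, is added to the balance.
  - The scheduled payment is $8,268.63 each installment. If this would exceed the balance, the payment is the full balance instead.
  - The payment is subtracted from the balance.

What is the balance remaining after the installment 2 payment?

Installment 1: $22,775.88 +$409.96 interest = $23,185.84; pay $8,268.63 → $14,917.21
Installment 2: $14,917.21 +$268.50 interest = $15,185.71; pay $8,268.63 → $6,917.08

$6,917.08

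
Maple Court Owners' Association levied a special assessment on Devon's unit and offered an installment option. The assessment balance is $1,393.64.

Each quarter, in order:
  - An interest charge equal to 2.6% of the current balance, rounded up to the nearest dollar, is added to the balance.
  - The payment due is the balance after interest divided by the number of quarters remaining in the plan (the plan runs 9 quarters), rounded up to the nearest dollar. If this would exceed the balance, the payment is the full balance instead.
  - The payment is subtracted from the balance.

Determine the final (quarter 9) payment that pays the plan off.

$195.64

Quarter 1: $1,393.64 +$37.00 interest = $1,430.64; pay $159.00 → $1,271.64
Quarter 2: $1,271.64 +$34.00 interest = $1,305.64; pay $164.00 → $1,141.64
Quarter 3: $1,141.64 +$30.00 interest = $1,171.64; pay $168.00 → $1,003.64
Quarter 4: $1,003.64 +$27.00 interest = $1,030.64; pay $172.00 → $858.64
Quarter 5: $858.64 +$23.00 interest = $881.64; pay $177.00 → $704.64
Quarter 6: $704.64 +$19.00 interest = $723.64; pay $181.00 → $542.64
Quarter 7: $542.64 +$15.00 interest = $557.64; pay $186.00 → $371.64
Quarter 8: $371.64 +$10.00 interest = $381.64; pay $191.00 → $190.64
Quarter 9: $190.64 +$5.00 interest = $195.64; pay $195.64 → $0.00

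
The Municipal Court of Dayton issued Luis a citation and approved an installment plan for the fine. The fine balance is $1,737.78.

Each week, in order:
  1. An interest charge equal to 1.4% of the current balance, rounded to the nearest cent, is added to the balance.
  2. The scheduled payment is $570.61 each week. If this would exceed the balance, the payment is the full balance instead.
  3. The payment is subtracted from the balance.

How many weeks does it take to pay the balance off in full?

4

Week 1: $1,737.78 +$24.33 interest = $1,762.11; pay $570.61 → $1,191.50
Week 2: $1,191.50 +$16.68 interest = $1,208.18; pay $570.61 → $637.57
Week 3: $637.57 +$8.93 interest = $646.50; pay $570.61 → $75.89
Week 4: $75.89 +$1.06 interest = $76.95; pay $76.95 → $0.00
Balance reaches $0.00 in week 4.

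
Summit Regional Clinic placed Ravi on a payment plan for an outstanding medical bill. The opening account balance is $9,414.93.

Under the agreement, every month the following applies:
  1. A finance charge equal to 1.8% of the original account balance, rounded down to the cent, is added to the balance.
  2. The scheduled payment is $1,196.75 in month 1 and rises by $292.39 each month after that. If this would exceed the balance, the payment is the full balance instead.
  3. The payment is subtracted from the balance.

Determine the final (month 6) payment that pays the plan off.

$1,524.04

Month 1: opening $9,414.93; interest $169.46 → $9,584.39; payment $1,196.75; balance $8,387.64
Month 2: opening $8,387.64; interest $169.46 → $8,557.10; payment $1,489.14; balance $7,067.96
Month 3: opening $7,067.96; interest $169.46 → $7,237.42; payment $1,781.53; balance $5,455.89
Month 4: opening $5,455.89; interest $169.46 → $5,625.35; payment $2,073.92; balance $3,551.43
Month 5: opening $3,551.43; interest $169.46 → $3,720.89; payment $2,366.31; balance $1,354.58
Month 6: opening $1,354.58; interest $169.46 → $1,524.04; payment $1,524.04; balance $0.00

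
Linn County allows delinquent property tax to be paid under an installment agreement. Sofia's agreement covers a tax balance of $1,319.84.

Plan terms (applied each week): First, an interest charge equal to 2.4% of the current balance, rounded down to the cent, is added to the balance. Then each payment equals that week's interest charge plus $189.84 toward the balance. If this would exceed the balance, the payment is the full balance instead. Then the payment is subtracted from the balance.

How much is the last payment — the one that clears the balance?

Week 1: opening $1,319.84; interest $31.67 → $1,351.51; payment $221.51; balance $1,130.00
Week 2: opening $1,130.00; interest $27.12 → $1,157.12; payment $216.96; balance $940.16
Week 3: opening $940.16; interest $22.56 → $962.72; payment $212.40; balance $750.32
Week 4: opening $750.32; interest $18.00 → $768.32; payment $207.84; balance $560.48
Week 5: opening $560.48; interest $13.45 → $573.93; payment $203.29; balance $370.64
Week 6: opening $370.64; interest $8.89 → $379.53; payment $198.73; balance $180.80
Week 7: opening $180.80; interest $4.33 → $185.13; payment $185.13; balance $0.00

$185.13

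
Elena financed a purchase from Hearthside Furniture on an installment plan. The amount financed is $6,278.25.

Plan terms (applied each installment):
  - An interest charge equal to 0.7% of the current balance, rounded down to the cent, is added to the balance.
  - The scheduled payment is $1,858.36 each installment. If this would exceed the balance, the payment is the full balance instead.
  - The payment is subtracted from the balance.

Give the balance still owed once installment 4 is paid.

$0.00

# | Opening | Interest | Payment | End bal
1 | $6,278.25 | $43.94 | $1,858.36 | $4,463.83
2 | $4,463.83 | $31.24 | $1,858.36 | $2,636.71
3 | $2,636.71 | $18.45 | $1,858.36 | $796.80
4 | $796.80 | $5.57 | $802.37 | $0.00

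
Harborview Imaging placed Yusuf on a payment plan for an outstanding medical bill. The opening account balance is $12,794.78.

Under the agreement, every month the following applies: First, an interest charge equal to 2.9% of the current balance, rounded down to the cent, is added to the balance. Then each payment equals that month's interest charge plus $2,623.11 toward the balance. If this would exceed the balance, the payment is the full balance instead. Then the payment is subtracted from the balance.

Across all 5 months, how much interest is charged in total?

Month 1: opening $12,794.78; interest $371.04 → $13,165.82; payment $2,994.15; balance $10,171.67
Month 2: opening $10,171.67; interest $294.97 → $10,466.64; payment $2,918.08; balance $7,548.56
Month 3: opening $7,548.56; interest $218.90 → $7,767.46; payment $2,842.01; balance $4,925.45
Month 4: opening $4,925.45; interest $142.83 → $5,068.28; payment $2,765.94; balance $2,302.34
Month 5: opening $2,302.34; interest $66.76 → $2,369.10; payment $2,369.10; balance $0.00
Total interest: $371.04 + $294.97 + $218.90 + $142.83 + $66.76 = $1,094.50

$1,094.50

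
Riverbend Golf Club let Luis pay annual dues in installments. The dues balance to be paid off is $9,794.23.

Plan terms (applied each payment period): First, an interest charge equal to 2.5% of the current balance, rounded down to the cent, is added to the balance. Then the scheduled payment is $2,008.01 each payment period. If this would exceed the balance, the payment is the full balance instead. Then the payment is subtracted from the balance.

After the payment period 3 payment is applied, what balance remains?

Payment period 1: opening $9,794.23; interest $244.85 → $10,039.08; payment $2,008.01; balance $8,031.07
Payment period 2: opening $8,031.07; interest $200.77 → $8,231.84; payment $2,008.01; balance $6,223.83
Payment period 3: opening $6,223.83; interest $155.59 → $6,379.42; payment $2,008.01; balance $4,371.41

$4,371.41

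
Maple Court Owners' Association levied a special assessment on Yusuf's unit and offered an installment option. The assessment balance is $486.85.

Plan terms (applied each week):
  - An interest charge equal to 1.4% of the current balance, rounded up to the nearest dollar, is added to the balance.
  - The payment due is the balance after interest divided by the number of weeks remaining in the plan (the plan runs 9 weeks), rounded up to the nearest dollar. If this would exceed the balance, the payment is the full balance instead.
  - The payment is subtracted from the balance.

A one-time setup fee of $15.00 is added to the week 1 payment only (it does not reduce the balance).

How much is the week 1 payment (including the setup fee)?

Week 1: opening $486.85; interest $7.00 → $493.85; payment $55.00 (+ $15.00 fee); balance $438.85

$70.00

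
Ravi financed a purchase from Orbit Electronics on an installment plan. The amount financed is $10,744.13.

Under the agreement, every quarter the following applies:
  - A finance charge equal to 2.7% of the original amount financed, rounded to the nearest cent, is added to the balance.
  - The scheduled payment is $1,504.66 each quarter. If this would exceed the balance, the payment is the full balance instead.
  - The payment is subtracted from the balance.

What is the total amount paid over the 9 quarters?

$13,354.94

# | Opening | Interest | Payment | End bal
1 | $10,744.13 | $290.09 | $1,504.66 | $9,529.56
2 | $9,529.56 | $290.09 | $1,504.66 | $8,314.99
3 | $8,314.99 | $290.09 | $1,504.66 | $7,100.42
4 | $7,100.42 | $290.09 | $1,504.66 | $5,885.85
5 | $5,885.85 | $290.09 | $1,504.66 | $4,671.28
6 | $4,671.28 | $290.09 | $1,504.66 | $3,456.71
7 | $3,456.71 | $290.09 | $1,504.66 | $2,242.14
8 | $2,242.14 | $290.09 | $1,504.66 | $1,027.57
9 | $1,027.57 | $290.09 | $1,317.66 | $0.00
Total paid: $13,354.94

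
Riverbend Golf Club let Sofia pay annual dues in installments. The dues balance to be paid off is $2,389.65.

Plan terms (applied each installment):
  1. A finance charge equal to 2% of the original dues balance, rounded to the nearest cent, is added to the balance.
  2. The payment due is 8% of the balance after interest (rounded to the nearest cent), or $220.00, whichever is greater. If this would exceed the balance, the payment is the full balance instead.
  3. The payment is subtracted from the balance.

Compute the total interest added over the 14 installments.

# | Opening | Interest | Payment | End bal
1 | $2,389.65 | $47.79 | $220.00 | $2,217.44
2 | $2,217.44 | $47.79 | $220.00 | $2,045.23
3 | $2,045.23 | $47.79 | $220.00 | $1,873.02
4 | $1,873.02 | $47.79 | $220.00 | $1,700.81
5 | $1,700.81 | $47.79 | $220.00 | $1,528.60
6 | $1,528.60 | $47.79 | $220.00 | $1,356.39
7 | $1,356.39 | $47.79 | $220.00 | $1,184.18
8 | $1,184.18 | $47.79 | $220.00 | $1,011.97
9 | $1,011.97 | $47.79 | $220.00 | $839.76
10 | $839.76 | $47.79 | $220.00 | $667.55
11 | $667.55 | $47.79 | $220.00 | $495.34
12 | $495.34 | $47.79 | $220.00 | $323.13
13 | $323.13 | $47.79 | $220.00 | $150.92
14 | $150.92 | $47.79 | $198.71 | $0.00
Total interest: $47.79 + $47.79 + $47.79 + $47.79 + $47.79 + $47.79 + $47.79 + $47.79 + $47.79 + $47.79 + $47.79 + $47.79 + $47.79 + $47.79 = $669.06

$669.06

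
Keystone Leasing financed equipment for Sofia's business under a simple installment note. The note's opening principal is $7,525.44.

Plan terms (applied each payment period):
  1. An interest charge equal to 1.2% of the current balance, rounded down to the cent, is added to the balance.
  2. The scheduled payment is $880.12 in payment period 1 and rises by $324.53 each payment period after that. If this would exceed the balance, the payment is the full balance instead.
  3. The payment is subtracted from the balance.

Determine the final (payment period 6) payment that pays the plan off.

Payment period 1: opening $7,525.44; interest $90.30 → $7,615.74; payment $880.12; balance $6,735.62
Payment period 2: opening $6,735.62; interest $80.82 → $6,816.44; payment $1,204.65; balance $5,611.79
Payment period 3: opening $5,611.79; interest $67.34 → $5,679.13; payment $1,529.18; balance $4,149.95
Payment period 4: opening $4,149.95; interest $49.79 → $4,199.74; payment $1,853.71; balance $2,346.03
Payment period 5: opening $2,346.03; interest $28.15 → $2,374.18; payment $2,178.24; balance $195.94
Payment period 6: opening $195.94; interest $2.35 → $198.29; payment $198.29; balance $0.00

$198.29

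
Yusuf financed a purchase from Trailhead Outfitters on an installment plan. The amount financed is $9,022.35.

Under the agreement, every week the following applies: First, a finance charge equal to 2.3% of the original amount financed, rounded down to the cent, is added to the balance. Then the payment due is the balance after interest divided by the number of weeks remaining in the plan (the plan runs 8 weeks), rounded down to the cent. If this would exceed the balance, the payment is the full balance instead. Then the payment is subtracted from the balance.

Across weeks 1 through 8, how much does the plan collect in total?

# | Opening | Interest | Payment | End bal
1 | $9,022.35 | $207.51 | $1,153.73 | $8,076.13
2 | $8,076.13 | $207.51 | $1,183.37 | $7,100.27
3 | $7,100.27 | $207.51 | $1,217.96 | $6,089.82
4 | $6,089.82 | $207.51 | $1,259.46 | $5,037.87
5 | $5,037.87 | $207.51 | $1,311.34 | $3,934.04
6 | $3,934.04 | $207.51 | $1,380.51 | $2,761.04
7 | $2,761.04 | $207.51 | $1,484.27 | $1,484.28
8 | $1,484.28 | $207.51 | $1,691.79 | $0.00
Total paid: $10,682.43

$10,682.43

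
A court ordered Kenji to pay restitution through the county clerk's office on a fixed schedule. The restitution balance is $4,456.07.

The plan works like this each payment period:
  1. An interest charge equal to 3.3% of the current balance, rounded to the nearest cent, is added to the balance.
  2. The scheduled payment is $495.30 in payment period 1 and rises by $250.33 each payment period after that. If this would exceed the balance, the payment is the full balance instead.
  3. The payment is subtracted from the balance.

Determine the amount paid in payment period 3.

$995.96

Payment period 1: opening $4,456.07; interest $147.05 → $4,603.12; payment $495.30; balance $4,107.82
Payment period 2: opening $4,107.82; interest $135.56 → $4,243.38; payment $745.63; balance $3,497.75
Payment period 3: opening $3,497.75; interest $115.43 → $3,613.18; payment $995.96; balance $2,617.22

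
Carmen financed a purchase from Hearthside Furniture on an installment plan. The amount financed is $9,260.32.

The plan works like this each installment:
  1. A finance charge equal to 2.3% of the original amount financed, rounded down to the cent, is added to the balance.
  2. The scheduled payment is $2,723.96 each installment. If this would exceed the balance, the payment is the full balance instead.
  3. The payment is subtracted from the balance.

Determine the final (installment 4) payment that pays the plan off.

Installment 1: opening $9,260.32; interest $212.98 → $9,473.30; payment $2,723.96; balance $6,749.34
Installment 2: opening $6,749.34; interest $212.98 → $6,962.32; payment $2,723.96; balance $4,238.36
Installment 3: opening $4,238.36; interest $212.98 → $4,451.34; payment $2,723.96; balance $1,727.38
Installment 4: opening $1,727.38; interest $212.98 → $1,940.36; payment $1,940.36; balance $0.00

$1,940.36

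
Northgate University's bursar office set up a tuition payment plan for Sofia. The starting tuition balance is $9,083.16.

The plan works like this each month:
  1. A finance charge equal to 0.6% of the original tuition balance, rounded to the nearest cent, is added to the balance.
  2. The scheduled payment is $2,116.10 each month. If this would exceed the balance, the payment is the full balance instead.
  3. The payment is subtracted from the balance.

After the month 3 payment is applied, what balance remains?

$2,898.36

Month 1: $9,083.16 +$54.50 interest = $9,137.66; pay $2,116.10 → $7,021.56
Month 2: $7,021.56 +$54.50 interest = $7,076.06; pay $2,116.10 → $4,959.96
Month 3: $4,959.96 +$54.50 interest = $5,014.46; pay $2,116.10 → $2,898.36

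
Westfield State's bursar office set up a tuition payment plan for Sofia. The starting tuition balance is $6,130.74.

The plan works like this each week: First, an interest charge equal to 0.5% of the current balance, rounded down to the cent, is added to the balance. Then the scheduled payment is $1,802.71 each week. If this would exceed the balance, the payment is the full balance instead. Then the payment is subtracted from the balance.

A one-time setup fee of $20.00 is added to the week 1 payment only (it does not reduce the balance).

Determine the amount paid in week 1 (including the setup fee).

Week 1: $6,130.74 +$30.65 interest = $6,161.39; pay $1,802.71 (+ $20.00 fee) → $4,358.68

$1,822.71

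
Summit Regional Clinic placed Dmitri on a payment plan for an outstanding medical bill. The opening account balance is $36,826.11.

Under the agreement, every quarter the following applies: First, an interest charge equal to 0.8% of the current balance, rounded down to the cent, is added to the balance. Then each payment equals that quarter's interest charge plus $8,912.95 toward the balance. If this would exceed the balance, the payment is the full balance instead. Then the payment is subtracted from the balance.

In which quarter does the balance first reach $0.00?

5

Quarter 1: $36,826.11 +$294.60 interest = $37,120.71; pay $9,207.55 → $27,913.16
Quarter 2: $27,913.16 +$223.30 interest = $28,136.46; pay $9,136.25 → $19,000.21
Quarter 3: $19,000.21 +$152.00 interest = $19,152.21; pay $9,064.95 → $10,087.26
Quarter 4: $10,087.26 +$80.69 interest = $10,167.95; pay $8,993.64 → $1,174.31
Quarter 5: $1,174.31 +$9.39 interest = $1,183.70; pay $1,183.70 → $0.00
Balance reaches $0.00 in quarter 5.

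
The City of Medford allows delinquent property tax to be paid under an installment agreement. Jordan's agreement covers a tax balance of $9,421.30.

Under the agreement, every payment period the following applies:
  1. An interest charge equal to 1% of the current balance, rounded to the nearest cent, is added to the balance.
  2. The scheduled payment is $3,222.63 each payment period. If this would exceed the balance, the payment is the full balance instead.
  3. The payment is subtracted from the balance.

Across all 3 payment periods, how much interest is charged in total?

Payment period 1: opening $9,421.30; interest $94.21 → $9,515.51; payment $3,222.63; balance $6,292.88
Payment period 2: opening $6,292.88; interest $62.93 → $6,355.81; payment $3,222.63; balance $3,133.18
Payment period 3: opening $3,133.18; interest $31.33 → $3,164.51; payment $3,164.51; balance $0.00
Total interest: $94.21 + $62.93 + $31.33 = $188.47

$188.47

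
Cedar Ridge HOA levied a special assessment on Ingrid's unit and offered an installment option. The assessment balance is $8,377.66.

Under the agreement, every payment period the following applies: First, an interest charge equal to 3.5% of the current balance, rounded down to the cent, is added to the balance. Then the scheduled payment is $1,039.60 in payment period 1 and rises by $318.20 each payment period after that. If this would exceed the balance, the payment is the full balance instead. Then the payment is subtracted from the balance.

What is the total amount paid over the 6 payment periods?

Payment period 1: $8,377.66 +$293.21 interest = $8,670.87; pay $1,039.60 → $7,631.27
Payment period 2: $7,631.27 +$267.09 interest = $7,898.36; pay $1,357.80 → $6,540.56
Payment period 3: $6,540.56 +$228.91 interest = $6,769.47; pay $1,676.00 → $5,093.47
Payment period 4: $5,093.47 +$178.27 interest = $5,271.74; pay $1,994.20 → $3,277.54
Payment period 5: $3,277.54 +$114.71 interest = $3,392.25; pay $2,312.40 → $1,079.85
Payment period 6: $1,079.85 +$37.79 interest = $1,117.64; pay $1,117.64 → $0.00
Total paid: $9,497.64

$9,497.64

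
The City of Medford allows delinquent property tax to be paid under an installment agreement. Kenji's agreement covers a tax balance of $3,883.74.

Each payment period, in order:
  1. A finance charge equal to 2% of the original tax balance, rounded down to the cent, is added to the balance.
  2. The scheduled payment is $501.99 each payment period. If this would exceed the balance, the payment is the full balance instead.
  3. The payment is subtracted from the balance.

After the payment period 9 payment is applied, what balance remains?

# | Opening | Interest | Payment | End bal
1 | $3,883.74 | $77.67 | $501.99 | $3,459.42
2 | $3,459.42 | $77.67 | $501.99 | $3,035.10
3 | $3,035.10 | $77.67 | $501.99 | $2,610.78
4 | $2,610.78 | $77.67 | $501.99 | $2,186.46
5 | $2,186.46 | $77.67 | $501.99 | $1,762.14
6 | $1,762.14 | $77.67 | $501.99 | $1,337.82
7 | $1,337.82 | $77.67 | $501.99 | $913.50
8 | $913.50 | $77.67 | $501.99 | $489.18
9 | $489.18 | $77.67 | $501.99 | $64.86

$64.86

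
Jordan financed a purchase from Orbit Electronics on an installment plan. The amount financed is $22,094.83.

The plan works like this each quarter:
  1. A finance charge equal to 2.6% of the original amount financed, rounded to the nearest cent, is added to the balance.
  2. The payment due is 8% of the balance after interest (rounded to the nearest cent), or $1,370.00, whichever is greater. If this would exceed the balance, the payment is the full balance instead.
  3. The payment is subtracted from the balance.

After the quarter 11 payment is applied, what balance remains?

# | Opening | Interest | Payment | End bal
1 | $22,094.83 | $574.47 | $1,813.54 | $20,855.76
2 | $20,855.76 | $574.47 | $1,714.42 | $19,715.81
3 | $19,715.81 | $574.47 | $1,623.22 | $18,667.06
4 | $18,667.06 | $574.47 | $1,539.32 | $17,702.21
5 | $17,702.21 | $574.47 | $1,462.13 | $16,814.55
6 | $16,814.55 | $574.47 | $1,391.12 | $15,997.90
7 | $15,997.90 | $574.47 | $1,370.00 | $15,202.37
8 | $15,202.37 | $574.47 | $1,370.00 | $14,406.84
9 | $14,406.84 | $574.47 | $1,370.00 | $13,611.31
10 | $13,611.31 | $574.47 | $1,370.00 | $12,815.78
11 | $12,815.78 | $574.47 | $1,370.00 | $12,020.25

$12,020.25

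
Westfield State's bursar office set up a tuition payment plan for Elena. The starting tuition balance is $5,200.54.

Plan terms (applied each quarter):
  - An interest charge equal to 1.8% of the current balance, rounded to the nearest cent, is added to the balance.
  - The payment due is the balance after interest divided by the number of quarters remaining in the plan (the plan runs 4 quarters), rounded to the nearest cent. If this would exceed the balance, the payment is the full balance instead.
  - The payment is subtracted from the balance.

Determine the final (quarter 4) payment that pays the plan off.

Quarter 1: opening $5,200.54; interest $93.61 → $5,294.15; payment $1,323.54; balance $3,970.61
Quarter 2: opening $3,970.61; interest $71.47 → $4,042.08; payment $1,347.36; balance $2,694.72
Quarter 3: opening $2,694.72; interest $48.50 → $2,743.22; payment $1,371.61; balance $1,371.61
Quarter 4: opening $1,371.61; interest $24.69 → $1,396.30; payment $1,396.30; balance $0.00

$1,396.30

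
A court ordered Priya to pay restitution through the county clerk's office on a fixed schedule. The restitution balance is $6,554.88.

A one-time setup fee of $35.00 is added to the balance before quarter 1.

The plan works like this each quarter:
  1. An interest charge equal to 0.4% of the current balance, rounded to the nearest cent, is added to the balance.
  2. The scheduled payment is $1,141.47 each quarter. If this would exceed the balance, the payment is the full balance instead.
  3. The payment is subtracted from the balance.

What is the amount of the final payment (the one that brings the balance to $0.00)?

# | Opening | Interest | Payment | End bal
1 | $6,589.88 | $26.36 | $1,141.47 | $5,474.77
2 | $5,474.77 | $21.90 | $1,141.47 | $4,355.20
3 | $4,355.20 | $17.42 | $1,141.47 | $3,231.15
4 | $3,231.15 | $12.92 | $1,141.47 | $2,102.60
5 | $2,102.60 | $8.41 | $1,141.47 | $969.54
6 | $969.54 | $3.88 | $973.42 | $0.00

$973.42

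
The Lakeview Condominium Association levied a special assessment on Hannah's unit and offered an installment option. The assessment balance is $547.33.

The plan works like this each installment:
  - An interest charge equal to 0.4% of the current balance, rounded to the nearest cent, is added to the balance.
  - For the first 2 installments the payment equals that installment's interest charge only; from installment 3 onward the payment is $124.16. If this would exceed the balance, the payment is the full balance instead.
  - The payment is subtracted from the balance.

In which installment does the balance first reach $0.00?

7

# | Opening | Interest | Payment | End bal
1 | $547.33 | $2.19 | $2.19 | $547.33
2 | $547.33 | $2.19 | $2.19 | $547.33
3 | $547.33 | $2.19 | $124.16 | $425.36
4 | $425.36 | $1.70 | $124.16 | $302.90
5 | $302.90 | $1.21 | $124.16 | $179.95
6 | $179.95 | $0.72 | $124.16 | $56.51
7 | $56.51 | $0.23 | $56.74 | $0.00
Balance reaches $0.00 in installment 7.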